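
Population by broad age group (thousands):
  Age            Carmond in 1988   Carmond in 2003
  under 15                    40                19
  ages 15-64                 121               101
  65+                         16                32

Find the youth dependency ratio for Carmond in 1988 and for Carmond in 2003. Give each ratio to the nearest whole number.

Carmond in 1988: 33
Carmond in 2003: 19

Carmond in 1988: 40 / 121 × 100 = 33
Carmond in 2003: 19 / 101 × 100 = 19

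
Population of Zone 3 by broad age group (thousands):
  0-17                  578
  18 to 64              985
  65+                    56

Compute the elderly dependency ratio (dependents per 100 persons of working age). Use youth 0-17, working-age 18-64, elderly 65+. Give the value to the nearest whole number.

Old-age dependency ratio: 6

Old-age dependency ratio = 56 / 985 × 100 = 6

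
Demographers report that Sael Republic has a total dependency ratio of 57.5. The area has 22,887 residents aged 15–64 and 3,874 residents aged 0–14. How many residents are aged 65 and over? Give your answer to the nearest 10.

Aged 65 and over: 9,290

Total dependency ratio = (youth + elderly) / working-age × 100
57.5 = (3,874 + E) / 22,887 × 100
⇒ 9,290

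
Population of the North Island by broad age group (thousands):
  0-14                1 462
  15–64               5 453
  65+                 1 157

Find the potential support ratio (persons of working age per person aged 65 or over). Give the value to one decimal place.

Potential support ratio: 4.7

Potential support ratio = 5 453 / 1 157 = 4.7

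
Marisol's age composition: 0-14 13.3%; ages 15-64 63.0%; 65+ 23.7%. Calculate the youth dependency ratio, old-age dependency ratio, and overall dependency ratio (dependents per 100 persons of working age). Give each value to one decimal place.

Youth dependency ratio = 13.3 / 63.0 × 100 = 21.1
Old-age dependency ratio = 23.7 / 63.0 × 100 = 37.6
Total dependency ratio = (13.3 + 23.7) / 63.0 × 100 = 37.0 / 63.0 × 100 = 58.7

Youth dependency ratio: 21.1
Old-age dependency ratio: 37.6
Total dependency ratio: 58.7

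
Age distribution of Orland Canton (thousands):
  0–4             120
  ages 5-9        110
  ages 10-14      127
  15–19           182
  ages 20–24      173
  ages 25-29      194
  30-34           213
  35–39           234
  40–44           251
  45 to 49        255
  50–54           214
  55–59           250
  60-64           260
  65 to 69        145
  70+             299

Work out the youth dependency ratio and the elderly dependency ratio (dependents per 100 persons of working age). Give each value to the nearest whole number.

Youth dependency ratio: 16
Old-age dependency ratio: 20

0–14: 120 + 110 + 127 = 357
15–64: 182 + 173 + 194 + 213 + 234 + 251 + 255 + 214 + 250 + 260 = 2226
65+: 145 + 299 = 444
Youth dependency ratio = 357 / 2226 × 100 = 16
Old-age dependency ratio = 444 / 2226 × 100 = 20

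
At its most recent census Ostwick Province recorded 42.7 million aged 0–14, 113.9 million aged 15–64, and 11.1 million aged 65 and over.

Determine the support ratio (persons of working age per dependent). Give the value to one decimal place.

Support ratio: 2.1

Support ratio = 113.9 / (42.7 + 11.1) = 113.9 / 53.8 = 2.1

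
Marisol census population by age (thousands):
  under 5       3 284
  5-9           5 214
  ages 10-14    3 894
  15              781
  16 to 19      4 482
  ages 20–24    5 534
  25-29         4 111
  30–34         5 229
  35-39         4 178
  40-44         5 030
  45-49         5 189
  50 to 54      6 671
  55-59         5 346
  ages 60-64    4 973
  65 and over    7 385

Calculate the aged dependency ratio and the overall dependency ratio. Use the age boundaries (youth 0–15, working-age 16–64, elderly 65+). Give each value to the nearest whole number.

0–15: 3 284 + 5 214 + 3 894 + 781 = 13 173
16–64: 4 482 + 5 534 + 4 111 + 5 229 + 4 178 + 5 030 + 5 189 + 6 671 + 5 346 + 4 973 = 50 743
65+: 7 385
Old-age dependency ratio = 7 385 / 50 743 × 100 = 15
Total dependency ratio = (13 173 + 7 385) / 50 743 × 100 = 20 558 / 50 743 × 100 = 41

Old-age dependency ratio: 15
Total dependency ratio: 41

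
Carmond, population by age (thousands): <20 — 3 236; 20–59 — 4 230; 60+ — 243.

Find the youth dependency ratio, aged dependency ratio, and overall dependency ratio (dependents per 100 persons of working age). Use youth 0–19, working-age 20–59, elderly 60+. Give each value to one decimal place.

Youth dependency ratio: 76.5
Old-age dependency ratio: 5.7
Total dependency ratio: 82.2

Youth dependency ratio = 3 236 / 4 230 × 100 = 76.5
Old-age dependency ratio = 243 / 4 230 × 100 = 5.7
Total dependency ratio = (3 236 + 243) / 4 230 × 100 = 3 479 / 4 230 × 100 = 82.2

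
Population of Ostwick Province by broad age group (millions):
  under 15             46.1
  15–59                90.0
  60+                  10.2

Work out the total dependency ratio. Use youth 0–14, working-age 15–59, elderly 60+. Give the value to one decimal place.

Total dependency ratio: 62.6

Total dependency ratio = (46.1 + 10.2) / 90.0 × 100 = 56.3 / 90.0 × 100 = 62.6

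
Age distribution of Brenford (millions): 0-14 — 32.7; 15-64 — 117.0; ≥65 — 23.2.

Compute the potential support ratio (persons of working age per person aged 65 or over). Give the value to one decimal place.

Potential support ratio = 117.0 / 23.2 = 5.0

Potential support ratio: 5.0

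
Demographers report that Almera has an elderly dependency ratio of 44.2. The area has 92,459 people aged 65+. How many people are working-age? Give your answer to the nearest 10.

Old-age dependency ratio = elderly / working-age × 100
44.2 = 92,459 / W × 100
⇒ 209,180

Working-age: 209,180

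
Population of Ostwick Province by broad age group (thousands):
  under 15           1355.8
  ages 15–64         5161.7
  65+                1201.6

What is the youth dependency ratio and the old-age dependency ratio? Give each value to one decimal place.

Youth dependency ratio = 1355.8 / 5161.7 × 100 = 26.3
Old-age dependency ratio = 1201.6 / 5161.7 × 100 = 23.3

Youth dependency ratio: 26.3
Old-age dependency ratio: 23.3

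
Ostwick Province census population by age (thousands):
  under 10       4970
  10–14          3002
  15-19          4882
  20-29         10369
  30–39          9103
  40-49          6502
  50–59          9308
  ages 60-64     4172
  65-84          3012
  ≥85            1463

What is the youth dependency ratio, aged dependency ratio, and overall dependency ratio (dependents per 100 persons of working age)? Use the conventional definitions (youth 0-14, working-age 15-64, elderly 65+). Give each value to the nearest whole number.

0–14: 4970 + 3002 = 7972
15–64: 4882 + 10369 + 9103 + 6502 + 9308 + 4172 = 44336
65+: 3012 + 1463 = 4475
Youth dependency ratio = 7972 / 44336 × 100 = 18
Old-age dependency ratio = 4475 / 44336 × 100 = 10
Total dependency ratio = (7972 + 4475) / 44336 × 100 = 12447 / 44336 × 100 = 28

Youth dependency ratio: 18
Old-age dependency ratio: 10
Total dependency ratio: 28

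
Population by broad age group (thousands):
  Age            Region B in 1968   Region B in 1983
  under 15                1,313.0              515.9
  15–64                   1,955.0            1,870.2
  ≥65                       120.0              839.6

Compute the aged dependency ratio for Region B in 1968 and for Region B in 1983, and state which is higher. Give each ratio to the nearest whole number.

Region B in 1968: 6
Region B in 1983: 45
Higher: Region B in 1983

Region B in 1968: 120.0 / 1,955.0 × 100 = 6
Region B in 1983: 839.6 / 1,870.2 × 100 = 45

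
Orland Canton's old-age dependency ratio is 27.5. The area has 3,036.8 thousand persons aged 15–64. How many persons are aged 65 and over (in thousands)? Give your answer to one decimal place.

Old-age dependency ratio = elderly / working-age × 100
27.5 = E / 3,036.8 × 100
⇒ 835.1

Aged 65 and over: 835.1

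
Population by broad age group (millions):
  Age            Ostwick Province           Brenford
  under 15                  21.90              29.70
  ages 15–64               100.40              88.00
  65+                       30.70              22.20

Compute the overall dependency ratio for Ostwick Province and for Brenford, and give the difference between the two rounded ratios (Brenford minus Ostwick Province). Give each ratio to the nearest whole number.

Ostwick Province: (21.90 + 30.70) / 100.40 × 100 = 52.60 / 100.40 × 100 = 52
Brenford: (29.70 + 22.20) / 88.00 × 100 = 51.90 / 88.00 × 100 = 59

Ostwick Province: 52
Brenford: 59
Difference: +7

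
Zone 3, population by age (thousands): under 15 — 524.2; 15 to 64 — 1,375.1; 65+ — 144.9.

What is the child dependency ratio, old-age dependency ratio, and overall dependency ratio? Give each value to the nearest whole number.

Youth dependency ratio: 38
Old-age dependency ratio: 11
Total dependency ratio: 49

Youth dependency ratio = 524.2 / 1,375.1 × 100 = 38
Old-age dependency ratio = 144.9 / 1,375.1 × 100 = 11
Total dependency ratio = (524.2 + 144.9) / 1,375.1 × 100 = 669.1 / 1,375.1 × 100 = 49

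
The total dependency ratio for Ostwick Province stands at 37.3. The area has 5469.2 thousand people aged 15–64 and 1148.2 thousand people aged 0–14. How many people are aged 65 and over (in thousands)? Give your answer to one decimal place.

Total dependency ratio = (youth + elderly) / working-age × 100
37.3 = (1148.2 + E) / 5469.2 × 100
⇒ 891.8

Aged 65 and over: 891.8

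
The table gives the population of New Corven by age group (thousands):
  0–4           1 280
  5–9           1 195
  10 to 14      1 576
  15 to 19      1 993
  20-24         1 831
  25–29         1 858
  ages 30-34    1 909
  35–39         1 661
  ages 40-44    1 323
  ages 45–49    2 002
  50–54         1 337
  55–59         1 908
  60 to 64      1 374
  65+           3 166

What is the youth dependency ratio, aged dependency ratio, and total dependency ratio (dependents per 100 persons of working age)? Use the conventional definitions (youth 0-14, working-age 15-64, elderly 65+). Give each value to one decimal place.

Youth dependency ratio: 23.6
Old-age dependency ratio: 18.4
Total dependency ratio: 42.0

0–14: 1 280 + 1 195 + 1 576 = 4 051
15–64: 1 993 + 1 831 + 1 858 + 1 909 + 1 661 + 1 323 + 2 002 + 1 337 + 1 908 + 1 374 = 17 196
65+: 3 166
Youth dependency ratio = 4 051 / 17 196 × 100 = 23.6
Old-age dependency ratio = 3 166 / 17 196 × 100 = 18.4
Total dependency ratio = (4 051 + 3 166) / 17 196 × 100 = 7 217 / 17 196 × 100 = 42.0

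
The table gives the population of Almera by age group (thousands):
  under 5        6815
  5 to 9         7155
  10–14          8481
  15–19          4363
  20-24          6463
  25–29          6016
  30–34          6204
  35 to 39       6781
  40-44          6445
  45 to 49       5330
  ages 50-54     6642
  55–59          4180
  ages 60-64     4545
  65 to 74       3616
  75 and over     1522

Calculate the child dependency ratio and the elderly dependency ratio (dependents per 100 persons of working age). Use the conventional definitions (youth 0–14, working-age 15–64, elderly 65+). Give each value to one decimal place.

0–14: 6815 + 7155 + 8481 = 22451
15–64: 4363 + 6463 + 6016 + 6204 + 6781 + 6445 + 5330 + 6642 + 4180 + 4545 = 56969
65+: 3616 + 1522 = 5138
Youth dependency ratio = 22451 / 56969 × 100 = 39.4
Old-age dependency ratio = 5138 / 56969 × 100 = 9.0

Youth dependency ratio: 39.4
Old-age dependency ratio: 9.0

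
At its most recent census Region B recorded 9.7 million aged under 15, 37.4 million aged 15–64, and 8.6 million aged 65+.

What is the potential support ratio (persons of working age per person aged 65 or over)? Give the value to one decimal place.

Potential support ratio = 37.4 / 8.6 = 4.3

Potential support ratio: 4.3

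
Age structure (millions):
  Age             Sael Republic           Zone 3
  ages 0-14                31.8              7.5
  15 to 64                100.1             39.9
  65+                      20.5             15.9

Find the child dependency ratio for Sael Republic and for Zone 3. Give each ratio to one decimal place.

Sael Republic: 31.8
Zone 3: 18.8

Sael Republic: 31.8 / 100.1 × 100 = 31.8
Zone 3: 7.5 / 39.9 × 100 = 18.8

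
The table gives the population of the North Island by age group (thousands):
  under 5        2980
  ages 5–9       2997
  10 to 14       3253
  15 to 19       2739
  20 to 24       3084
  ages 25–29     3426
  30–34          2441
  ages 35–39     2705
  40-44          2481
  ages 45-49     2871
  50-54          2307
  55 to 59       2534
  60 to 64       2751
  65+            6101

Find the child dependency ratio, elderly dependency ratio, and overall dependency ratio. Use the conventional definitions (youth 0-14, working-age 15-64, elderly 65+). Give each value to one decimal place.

0–14: 2980 + 2997 + 3253 = 9230
15–64: 2739 + 3084 + 3426 + 2441 + 2705 + 2481 + 2871 + 2307 + 2534 + 2751 = 27339
65+: 6101
Youth dependency ratio = 9230 / 27339 × 100 = 33.8
Old-age dependency ratio = 6101 / 27339 × 100 = 22.3
Total dependency ratio = (9230 + 6101) / 27339 × 100 = 15331 / 27339 × 100 = 56.1

Youth dependency ratio: 33.8
Old-age dependency ratio: 22.3
Total dependency ratio: 56.1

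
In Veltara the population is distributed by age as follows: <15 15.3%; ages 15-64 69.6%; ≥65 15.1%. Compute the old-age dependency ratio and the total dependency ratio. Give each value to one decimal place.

Old-age dependency ratio: 21.7
Total dependency ratio: 43.7

Old-age dependency ratio = 15.1 / 69.6 × 100 = 21.7
Total dependency ratio = (15.3 + 15.1) / 69.6 × 100 = 30.4 / 69.6 × 100 = 43.7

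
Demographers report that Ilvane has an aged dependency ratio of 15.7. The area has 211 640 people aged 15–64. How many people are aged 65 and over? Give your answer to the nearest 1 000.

Aged 65 and over: 33 000

Old-age dependency ratio = elderly / working-age × 100
15.7 = E / 211 640 × 100
⇒ 33 000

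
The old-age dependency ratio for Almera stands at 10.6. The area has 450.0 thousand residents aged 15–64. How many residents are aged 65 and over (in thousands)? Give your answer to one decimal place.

Old-age dependency ratio = elderly / working-age × 100
10.6 = E / 450.0 × 100
⇒ 47.7

Aged 65 and over: 47.7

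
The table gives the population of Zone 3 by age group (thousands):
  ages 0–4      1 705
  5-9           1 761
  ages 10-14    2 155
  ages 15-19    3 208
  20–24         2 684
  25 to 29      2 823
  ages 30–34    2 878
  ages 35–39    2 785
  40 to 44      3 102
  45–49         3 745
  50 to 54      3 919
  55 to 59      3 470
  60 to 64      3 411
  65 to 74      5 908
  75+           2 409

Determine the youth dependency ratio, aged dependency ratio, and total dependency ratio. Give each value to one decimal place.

Youth dependency ratio: 17.6
Old-age dependency ratio: 26.0
Total dependency ratio: 43.5

0–14: 1 705 + 1 761 + 2 155 = 5 621
15–64: 3 208 + 2 684 + 2 823 + 2 878 + 2 785 + 3 102 + 3 745 + 3 919 + 3 470 + 3 411 = 32 025
65+: 5 908 + 2 409 = 8 317
Youth dependency ratio = 5 621 / 32 025 × 100 = 17.6
Old-age dependency ratio = 8 317 / 32 025 × 100 = 26.0
Total dependency ratio = (5 621 + 8 317) / 32 025 × 100 = 13 938 / 32 025 × 100 = 43.5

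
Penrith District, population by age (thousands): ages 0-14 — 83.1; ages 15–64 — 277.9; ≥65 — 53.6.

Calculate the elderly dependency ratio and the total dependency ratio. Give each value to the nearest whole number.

Old-age dependency ratio: 19
Total dependency ratio: 49

Old-age dependency ratio = 53.6 / 277.9 × 100 = 19
Total dependency ratio = (83.1 + 53.6) / 277.9 × 100 = 136.7 / 277.9 × 100 = 49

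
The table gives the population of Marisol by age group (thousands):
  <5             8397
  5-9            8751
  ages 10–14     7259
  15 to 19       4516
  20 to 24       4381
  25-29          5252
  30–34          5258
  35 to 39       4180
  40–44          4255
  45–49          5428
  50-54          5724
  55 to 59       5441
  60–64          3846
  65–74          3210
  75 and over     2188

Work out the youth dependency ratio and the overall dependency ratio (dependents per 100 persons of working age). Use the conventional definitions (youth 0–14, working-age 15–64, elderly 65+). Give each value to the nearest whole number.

Youth dependency ratio: 51
Total dependency ratio: 62

0–14: 8397 + 8751 + 7259 = 24407
15–64: 4516 + 4381 + 5252 + 5258 + 4180 + 4255 + 5428 + 5724 + 5441 + 3846 = 48281
65+: 3210 + 2188 = 5398
Youth dependency ratio = 24407 / 48281 × 100 = 51
Total dependency ratio = (24407 + 5398) / 48281 × 100 = 29805 / 48281 × 100 = 62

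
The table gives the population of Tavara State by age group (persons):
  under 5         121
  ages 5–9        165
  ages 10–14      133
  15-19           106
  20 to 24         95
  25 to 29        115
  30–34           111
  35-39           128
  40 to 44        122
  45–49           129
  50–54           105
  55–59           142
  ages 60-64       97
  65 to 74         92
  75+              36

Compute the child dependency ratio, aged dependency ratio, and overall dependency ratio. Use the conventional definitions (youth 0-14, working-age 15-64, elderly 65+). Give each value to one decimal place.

Youth dependency ratio: 36.4
Old-age dependency ratio: 11.1
Total dependency ratio: 47.6

0–14: 121 + 165 + 133 = 419
15–64: 106 + 95 + 115 + 111 + 128 + 122 + 129 + 105 + 142 + 97 = 1 150
65+: 92 + 36 = 128
Youth dependency ratio = 419 / 1 150 × 100 = 36.4
Old-age dependency ratio = 128 / 1 150 × 100 = 11.1
Total dependency ratio = (419 + 128) / 1 150 × 100 = 547 / 1 150 × 100 = 47.6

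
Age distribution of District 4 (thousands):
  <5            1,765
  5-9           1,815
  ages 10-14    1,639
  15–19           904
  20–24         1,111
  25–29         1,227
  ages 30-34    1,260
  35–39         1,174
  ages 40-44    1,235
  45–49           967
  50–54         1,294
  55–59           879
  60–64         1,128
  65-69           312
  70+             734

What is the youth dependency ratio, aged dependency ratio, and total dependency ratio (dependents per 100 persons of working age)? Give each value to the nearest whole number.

0–14: 1,765 + 1,815 + 1,639 = 5,219
15–64: 904 + 1,111 + 1,227 + 1,260 + 1,174 + 1,235 + 967 + 1,294 + 879 + 1,128 = 11,179
65+: 312 + 734 = 1,046
Youth dependency ratio = 5,219 / 11,179 × 100 = 47
Old-age dependency ratio = 1,046 / 11,179 × 100 = 9
Total dependency ratio = (5,219 + 1,046) / 11,179 × 100 = 6,265 / 11,179 × 100 = 56

Youth dependency ratio: 47
Old-age dependency ratio: 9
Total dependency ratio: 56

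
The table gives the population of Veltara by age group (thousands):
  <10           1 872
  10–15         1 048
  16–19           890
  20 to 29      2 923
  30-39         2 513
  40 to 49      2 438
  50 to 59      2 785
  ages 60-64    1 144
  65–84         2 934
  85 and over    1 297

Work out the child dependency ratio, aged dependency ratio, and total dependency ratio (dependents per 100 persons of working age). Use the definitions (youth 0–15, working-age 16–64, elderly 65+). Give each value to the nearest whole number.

0–15: 1 872 + 1 048 = 2 920
16–64: 890 + 2 923 + 2 513 + 2 438 + 2 785 + 1 144 = 12 693
65+: 2 934 + 1 297 = 4 231
Youth dependency ratio = 2 920 / 12 693 × 100 = 23
Old-age dependency ratio = 4 231 / 12 693 × 100 = 33
Total dependency ratio = (2 920 + 4 231) / 12 693 × 100 = 7 151 / 12 693 × 100 = 56

Youth dependency ratio: 23
Old-age dependency ratio: 33
Total dependency ratio: 56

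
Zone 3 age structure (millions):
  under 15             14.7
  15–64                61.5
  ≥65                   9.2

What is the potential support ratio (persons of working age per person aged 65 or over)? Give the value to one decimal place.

Potential support ratio = 61.5 / 9.2 = 6.7

Potential support ratio: 6.7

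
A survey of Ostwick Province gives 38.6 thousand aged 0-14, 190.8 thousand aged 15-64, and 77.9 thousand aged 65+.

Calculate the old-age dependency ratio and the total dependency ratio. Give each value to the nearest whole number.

Old-age dependency ratio: 41
Total dependency ratio: 61

Old-age dependency ratio = 77.9 / 190.8 × 100 = 41
Total dependency ratio = (38.6 + 77.9) / 190.8 × 100 = 116.5 / 190.8 × 100 = 61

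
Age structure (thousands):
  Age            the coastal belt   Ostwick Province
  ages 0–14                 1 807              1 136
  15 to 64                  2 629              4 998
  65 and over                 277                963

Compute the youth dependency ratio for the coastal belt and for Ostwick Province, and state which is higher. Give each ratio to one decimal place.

the coastal belt: 1 807 / 2 629 × 100 = 68.7
Ostwick Province: 1 136 / 4 998 × 100 = 22.7

the coastal belt: 68.7
Ostwick Province: 22.7
Higher: the coastal belt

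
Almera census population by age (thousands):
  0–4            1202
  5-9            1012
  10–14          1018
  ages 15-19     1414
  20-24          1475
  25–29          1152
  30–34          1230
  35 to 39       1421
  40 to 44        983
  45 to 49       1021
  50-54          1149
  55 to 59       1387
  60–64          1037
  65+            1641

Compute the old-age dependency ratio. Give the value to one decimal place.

Old-age dependency ratio: 13.4

0–14: 1202 + 1012 + 1018 = 3232
15–64: 1414 + 1475 + 1152 + 1230 + 1421 + 983 + 1021 + 1149 + 1387 + 1037 = 12269
65+: 1641
Old-age dependency ratio = 1641 / 12269 × 100 = 13.4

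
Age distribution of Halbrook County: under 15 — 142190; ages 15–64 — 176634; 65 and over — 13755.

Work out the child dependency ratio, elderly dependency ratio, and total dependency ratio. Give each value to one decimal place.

Youth dependency ratio = 142190 / 176634 × 100 = 80.5
Old-age dependency ratio = 13755 / 176634 × 100 = 7.8
Total dependency ratio = (142190 + 13755) / 176634 × 100 = 155945 / 176634 × 100 = 88.3

Youth dependency ratio: 80.5
Old-age dependency ratio: 7.8
Total dependency ratio: 88.3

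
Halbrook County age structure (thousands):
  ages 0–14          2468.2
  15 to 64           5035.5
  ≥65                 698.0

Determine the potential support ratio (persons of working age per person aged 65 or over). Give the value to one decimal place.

Potential support ratio: 7.2

Potential support ratio = 5035.5 / 698.0 = 7.2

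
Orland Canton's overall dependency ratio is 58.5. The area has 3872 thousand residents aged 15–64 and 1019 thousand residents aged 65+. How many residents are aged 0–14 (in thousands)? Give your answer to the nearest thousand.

Aged 0–14: 1246

Total dependency ratio = (youth + elderly) / working-age × 100
58.5 = (Y + 1019) / 3872 × 100
⇒ 1246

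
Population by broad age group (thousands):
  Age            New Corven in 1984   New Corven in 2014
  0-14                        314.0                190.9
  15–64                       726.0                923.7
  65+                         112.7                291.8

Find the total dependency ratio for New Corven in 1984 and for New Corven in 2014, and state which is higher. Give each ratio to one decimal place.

New Corven in 1984: (314.0 + 112.7) / 726.0 × 100 = 426.7 / 726.0 × 100 = 58.8
New Corven in 2014: (190.9 + 291.8) / 923.7 × 100 = 482.7 / 923.7 × 100 = 52.3

New Corven in 1984: 58.8
New Corven in 2014: 52.3
Higher: New Corven in 1984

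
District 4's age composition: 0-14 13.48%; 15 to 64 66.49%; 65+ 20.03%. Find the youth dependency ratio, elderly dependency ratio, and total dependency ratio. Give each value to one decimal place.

Youth dependency ratio: 20.3
Old-age dependency ratio: 30.1
Total dependency ratio: 50.4

Youth dependency ratio = 13.48 / 66.49 × 100 = 20.3
Old-age dependency ratio = 20.03 / 66.49 × 100 = 30.1
Total dependency ratio = (13.48 + 20.03) / 66.49 × 100 = 33.51 / 66.49 × 100 = 50.4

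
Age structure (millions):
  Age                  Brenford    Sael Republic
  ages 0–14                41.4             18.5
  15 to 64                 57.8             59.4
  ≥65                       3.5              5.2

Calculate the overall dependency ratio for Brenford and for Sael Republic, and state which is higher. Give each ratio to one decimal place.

Brenford: (41.4 + 3.5) / 57.8 × 100 = 44.9 / 57.8 × 100 = 77.7
Sael Republic: (18.5 + 5.2) / 59.4 × 100 = 23.7 / 59.4 × 100 = 39.9

Brenford: 77.7
Sael Republic: 39.9
Higher: Brenford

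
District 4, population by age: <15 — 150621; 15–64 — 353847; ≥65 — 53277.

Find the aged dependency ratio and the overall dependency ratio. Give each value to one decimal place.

Old-age dependency ratio = 53277 / 353847 × 100 = 15.1
Total dependency ratio = (150621 + 53277) / 353847 × 100 = 203898 / 353847 × 100 = 57.6

Old-age dependency ratio: 15.1
Total dependency ratio: 57.6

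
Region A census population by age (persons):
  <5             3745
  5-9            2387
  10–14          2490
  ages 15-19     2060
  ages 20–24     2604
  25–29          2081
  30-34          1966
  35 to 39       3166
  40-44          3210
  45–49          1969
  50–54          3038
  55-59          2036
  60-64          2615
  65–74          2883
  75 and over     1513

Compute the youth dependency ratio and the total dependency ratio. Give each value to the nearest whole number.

0–14: 3745 + 2387 + 2490 = 8622
15–64: 2060 + 2604 + 2081 + 1966 + 3166 + 3210 + 1969 + 3038 + 2036 + 2615 = 24745
65+: 2883 + 1513 = 4396
Youth dependency ratio = 8622 / 24745 × 100 = 35
Total dependency ratio = (8622 + 4396) / 24745 × 100 = 13018 / 24745 × 100 = 53

Youth dependency ratio: 35
Total dependency ratio: 53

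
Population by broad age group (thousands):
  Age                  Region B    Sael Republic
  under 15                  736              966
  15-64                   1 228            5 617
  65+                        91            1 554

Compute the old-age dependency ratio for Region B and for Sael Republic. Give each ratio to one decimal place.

Region B: 91 / 1 228 × 100 = 7.4
Sael Republic: 1 554 / 5 617 × 100 = 27.7

Region B: 7.4
Sael Republic: 27.7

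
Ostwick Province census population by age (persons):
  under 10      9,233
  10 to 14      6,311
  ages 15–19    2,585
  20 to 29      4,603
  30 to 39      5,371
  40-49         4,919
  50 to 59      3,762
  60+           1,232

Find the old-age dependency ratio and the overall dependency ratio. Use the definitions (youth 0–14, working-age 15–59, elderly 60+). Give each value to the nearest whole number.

Old-age dependency ratio: 6
Total dependency ratio: 79

0–14: 9,233 + 6,311 = 15,544
15–59: 2,585 + 4,603 + 5,371 + 4,919 + 3,762 = 21,240
60+: 1,232
Old-age dependency ratio = 1,232 / 21,240 × 100 = 6
Total dependency ratio = (15,544 + 1,232) / 21,240 × 100 = 16,776 / 21,240 × 100 = 79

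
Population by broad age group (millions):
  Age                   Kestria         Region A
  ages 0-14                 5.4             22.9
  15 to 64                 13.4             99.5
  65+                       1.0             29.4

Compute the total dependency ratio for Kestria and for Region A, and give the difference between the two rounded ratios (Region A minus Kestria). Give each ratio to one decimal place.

Kestria: 47.8
Region A: 52.6
Difference: +4.8

Kestria: (5.4 + 1.0) / 13.4 × 100 = 6.4 / 13.4 × 100 = 47.8
Region A: (22.9 + 29.4) / 99.5 × 100 = 52.3 / 99.5 × 100 = 52.6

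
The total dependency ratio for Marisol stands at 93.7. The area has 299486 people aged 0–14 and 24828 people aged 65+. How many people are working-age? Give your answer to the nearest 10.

Working-age: 346120

Total dependency ratio = (youth + elderly) / working-age × 100
93.7 = (299486 + 24828) / W × 100
⇒ 346120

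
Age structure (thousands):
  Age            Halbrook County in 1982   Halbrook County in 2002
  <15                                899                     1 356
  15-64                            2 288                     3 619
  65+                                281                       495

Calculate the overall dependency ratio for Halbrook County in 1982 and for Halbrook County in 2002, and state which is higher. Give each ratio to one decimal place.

Halbrook County in 1982: (899 + 281) / 2 288 × 100 = 1 180 / 2 288 × 100 = 51.6
Halbrook County in 2002: (1 356 + 495) / 3 619 × 100 = 1 851 / 3 619 × 100 = 51.1

Halbrook County in 1982: 51.6
Halbrook County in 2002: 51.1
Higher: Halbrook County in 1982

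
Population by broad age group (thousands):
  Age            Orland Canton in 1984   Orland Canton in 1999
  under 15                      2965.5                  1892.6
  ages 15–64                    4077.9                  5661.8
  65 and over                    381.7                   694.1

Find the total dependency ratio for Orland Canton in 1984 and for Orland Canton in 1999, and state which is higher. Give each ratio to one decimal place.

Orland Canton in 1984: (2965.5 + 381.7) / 4077.9 × 100 = 3347.2 / 4077.9 × 100 = 82.1
Orland Canton in 1999: (1892.6 + 694.1) / 5661.8 × 100 = 2586.7 / 5661.8 × 100 = 45.7

Orland Canton in 1984: 82.1
Orland Canton in 1999: 45.7
Higher: Orland Canton in 1984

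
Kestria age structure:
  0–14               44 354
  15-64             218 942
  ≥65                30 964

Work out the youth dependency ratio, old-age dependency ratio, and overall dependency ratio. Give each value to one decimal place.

Youth dependency ratio: 20.3
Old-age dependency ratio: 14.1
Total dependency ratio: 34.4

Youth dependency ratio = 44 354 / 218 942 × 100 = 20.3
Old-age dependency ratio = 30 964 / 218 942 × 100 = 14.1
Total dependency ratio = (44 354 + 30 964) / 218 942 × 100 = 75 318 / 218 942 × 100 = 34.4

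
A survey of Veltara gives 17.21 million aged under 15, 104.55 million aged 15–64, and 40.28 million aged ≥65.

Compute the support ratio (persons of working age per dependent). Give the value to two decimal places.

Support ratio = 104.55 / (17.21 + 40.28) = 104.55 / 57.49 = 1.82

Support ratio: 1.82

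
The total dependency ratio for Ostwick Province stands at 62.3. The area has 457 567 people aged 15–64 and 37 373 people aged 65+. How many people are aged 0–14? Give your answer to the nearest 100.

Aged 0–14: 247 700

Total dependency ratio = (youth + elderly) / working-age × 100
62.3 = (Y + 37 373) / 457 567 × 100
⇒ 247 700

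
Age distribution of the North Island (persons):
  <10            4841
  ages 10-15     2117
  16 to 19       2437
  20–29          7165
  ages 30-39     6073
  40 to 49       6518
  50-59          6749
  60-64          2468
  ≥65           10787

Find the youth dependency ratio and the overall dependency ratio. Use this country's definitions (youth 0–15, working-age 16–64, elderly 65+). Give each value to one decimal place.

0–15: 4841 + 2117 = 6958
16–64: 2437 + 7165 + 6073 + 6518 + 6749 + 2468 = 31410
65+: 10787
Youth dependency ratio = 6958 / 31410 × 100 = 22.2
Total dependency ratio = (6958 + 10787) / 31410 × 100 = 17745 / 31410 × 100 = 56.5

Youth dependency ratio: 22.2
Total dependency ratio: 56.5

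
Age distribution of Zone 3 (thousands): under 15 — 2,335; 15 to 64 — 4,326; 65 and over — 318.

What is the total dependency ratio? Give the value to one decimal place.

Total dependency ratio: 61.3

Total dependency ratio = (2,335 + 318) / 4,326 × 100 = 2,653 / 4,326 × 100 = 61.3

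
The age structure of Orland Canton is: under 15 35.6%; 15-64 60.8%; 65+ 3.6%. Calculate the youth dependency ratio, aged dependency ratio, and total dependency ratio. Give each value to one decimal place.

Youth dependency ratio = 35.6 / 60.8 × 100 = 58.6
Old-age dependency ratio = 3.6 / 60.8 × 100 = 5.9
Total dependency ratio = (35.6 + 3.6) / 60.8 × 100 = 39.2 / 60.8 × 100 = 64.5

Youth dependency ratio: 58.6
Old-age dependency ratio: 5.9
Total dependency ratio: 64.5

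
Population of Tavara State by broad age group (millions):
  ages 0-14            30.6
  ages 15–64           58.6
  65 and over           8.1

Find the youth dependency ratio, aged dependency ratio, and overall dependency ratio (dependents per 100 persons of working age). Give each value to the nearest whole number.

Youth dependency ratio: 52
Old-age dependency ratio: 14
Total dependency ratio: 66

Youth dependency ratio = 30.6 / 58.6 × 100 = 52
Old-age dependency ratio = 8.1 / 58.6 × 100 = 14
Total dependency ratio = (30.6 + 8.1) / 58.6 × 100 = 38.7 / 58.6 × 100 = 66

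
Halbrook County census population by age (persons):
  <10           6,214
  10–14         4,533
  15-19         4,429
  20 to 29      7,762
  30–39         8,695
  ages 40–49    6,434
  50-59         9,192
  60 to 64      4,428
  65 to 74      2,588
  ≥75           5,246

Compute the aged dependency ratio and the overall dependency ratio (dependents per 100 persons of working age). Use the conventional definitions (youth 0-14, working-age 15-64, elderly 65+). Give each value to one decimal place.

Old-age dependency ratio: 19.1
Total dependency ratio: 45.4

0–14: 6,214 + 4,533 = 10,747
15–64: 4,429 + 7,762 + 8,695 + 6,434 + 9,192 + 4,428 = 40,940
65+: 2,588 + 5,246 = 7,834
Old-age dependency ratio = 7,834 / 40,940 × 100 = 19.1
Total dependency ratio = (10,747 + 7,834) / 40,940 × 100 = 18,581 / 40,940 × 100 = 45.4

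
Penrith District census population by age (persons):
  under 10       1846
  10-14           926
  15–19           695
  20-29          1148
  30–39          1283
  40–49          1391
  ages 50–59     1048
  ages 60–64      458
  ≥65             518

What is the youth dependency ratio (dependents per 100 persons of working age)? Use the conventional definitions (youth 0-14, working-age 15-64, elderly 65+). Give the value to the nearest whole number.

Youth dependency ratio: 46

0–14: 1846 + 926 = 2772
15–64: 695 + 1148 + 1283 + 1391 + 1048 + 458 = 6023
65+: 518
Youth dependency ratio = 2772 / 6023 × 100 = 46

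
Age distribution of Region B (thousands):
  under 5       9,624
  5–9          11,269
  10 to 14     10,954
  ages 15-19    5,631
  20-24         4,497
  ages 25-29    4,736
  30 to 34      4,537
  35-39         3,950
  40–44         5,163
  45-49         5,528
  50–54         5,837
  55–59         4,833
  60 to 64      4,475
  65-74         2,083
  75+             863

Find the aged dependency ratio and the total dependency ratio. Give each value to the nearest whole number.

0–14: 9,624 + 11,269 + 10,954 = 31,847
15–64: 5,631 + 4,497 + 4,736 + 4,537 + 3,950 + 5,163 + 5,528 + 5,837 + 4,833 + 4,475 = 49,187
65+: 2,083 + 863 = 2,946
Old-age dependency ratio = 2,946 / 49,187 × 100 = 6
Total dependency ratio = (31,847 + 2,946) / 49,187 × 100 = 34,793 / 49,187 × 100 = 71

Old-age dependency ratio: 6
Total dependency ratio: 71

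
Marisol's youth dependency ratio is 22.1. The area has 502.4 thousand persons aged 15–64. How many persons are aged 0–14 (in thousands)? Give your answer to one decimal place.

Aged 0–14: 111.0

Youth dependency ratio = youth / working-age × 100
22.1 = Y / 502.4 × 100
⇒ 111.0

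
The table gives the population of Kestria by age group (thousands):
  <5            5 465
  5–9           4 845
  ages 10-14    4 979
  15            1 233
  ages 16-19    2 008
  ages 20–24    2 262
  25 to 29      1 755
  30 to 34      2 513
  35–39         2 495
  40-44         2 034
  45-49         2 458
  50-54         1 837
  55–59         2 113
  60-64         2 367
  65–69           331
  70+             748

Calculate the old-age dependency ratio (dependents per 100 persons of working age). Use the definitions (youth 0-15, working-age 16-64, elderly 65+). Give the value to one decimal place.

Old-age dependency ratio: 4.9

0–15: 5 465 + 4 845 + 4 979 + 1 233 = 16 522
16–64: 2 008 + 2 262 + 1 755 + 2 513 + 2 495 + 2 034 + 2 458 + 1 837 + 2 113 + 2 367 = 21 842
65+: 331 + 748 = 1 079
Old-age dependency ratio = 1 079 / 21 842 × 100 = 4.9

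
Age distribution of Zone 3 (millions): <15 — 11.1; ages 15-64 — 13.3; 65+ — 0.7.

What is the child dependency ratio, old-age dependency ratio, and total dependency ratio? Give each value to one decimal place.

Youth dependency ratio: 83.5
Old-age dependency ratio: 5.3
Total dependency ratio: 88.7

Youth dependency ratio = 11.1 / 13.3 × 100 = 83.5
Old-age dependency ratio = 0.7 / 13.3 × 100 = 5.3
Total dependency ratio = (11.1 + 0.7) / 13.3 × 100 = 11.8 / 13.3 × 100 = 88.7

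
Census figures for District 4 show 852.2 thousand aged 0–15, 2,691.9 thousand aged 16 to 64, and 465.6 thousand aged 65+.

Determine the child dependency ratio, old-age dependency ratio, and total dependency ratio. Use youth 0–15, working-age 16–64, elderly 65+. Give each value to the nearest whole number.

Youth dependency ratio: 32
Old-age dependency ratio: 17
Total dependency ratio: 49

Youth dependency ratio = 852.2 / 2,691.9 × 100 = 32
Old-age dependency ratio = 465.6 / 2,691.9 × 100 = 17
Total dependency ratio = (852.2 + 465.6) / 2,691.9 × 100 = 1,317.8 / 2,691.9 × 100 = 49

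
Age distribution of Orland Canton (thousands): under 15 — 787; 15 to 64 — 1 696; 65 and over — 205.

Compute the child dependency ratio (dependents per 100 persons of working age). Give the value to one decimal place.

Youth dependency ratio: 46.4

Youth dependency ratio = 787 / 1 696 × 100 = 46.4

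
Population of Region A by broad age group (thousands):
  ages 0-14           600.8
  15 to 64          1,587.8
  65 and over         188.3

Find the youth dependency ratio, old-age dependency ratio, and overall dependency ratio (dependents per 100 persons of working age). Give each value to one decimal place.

Youth dependency ratio: 37.8
Old-age dependency ratio: 11.9
Total dependency ratio: 49.7

Youth dependency ratio = 600.8 / 1,587.8 × 100 = 37.8
Old-age dependency ratio = 188.3 / 1,587.8 × 100 = 11.9
Total dependency ratio = (600.8 + 188.3) / 1,587.8 × 100 = 789.1 / 1,587.8 × 100 = 49.7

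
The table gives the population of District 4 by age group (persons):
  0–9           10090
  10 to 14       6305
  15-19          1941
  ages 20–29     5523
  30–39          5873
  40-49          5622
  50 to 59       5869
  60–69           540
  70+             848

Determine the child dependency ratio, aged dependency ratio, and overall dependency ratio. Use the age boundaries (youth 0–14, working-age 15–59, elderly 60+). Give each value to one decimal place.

0–14: 10090 + 6305 = 16395
15–59: 1941 + 5523 + 5873 + 5622 + 5869 = 24828
60+: 540 + 848 = 1388
Youth dependency ratio = 16395 / 24828 × 100 = 66.0
Old-age dependency ratio = 1388 / 24828 × 100 = 5.6
Total dependency ratio = (16395 + 1388) / 24828 × 100 = 17783 / 24828 × 100 = 71.6

Youth dependency ratio: 66.0
Old-age dependency ratio: 5.6
Total dependency ratio: 71.6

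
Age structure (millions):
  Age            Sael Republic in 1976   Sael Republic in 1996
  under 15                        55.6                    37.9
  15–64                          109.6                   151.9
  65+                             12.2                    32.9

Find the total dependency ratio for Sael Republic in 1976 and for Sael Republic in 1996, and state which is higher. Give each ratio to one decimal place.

Sael Republic in 1976: (55.6 + 12.2) / 109.6 × 100 = 67.8 / 109.6 × 100 = 61.9
Sael Republic in 1996: (37.9 + 32.9) / 151.9 × 100 = 70.8 / 151.9 × 100 = 46.6

Sael Republic in 1976: 61.9
Sael Republic in 1996: 46.6
Higher: Sael Republic in 1976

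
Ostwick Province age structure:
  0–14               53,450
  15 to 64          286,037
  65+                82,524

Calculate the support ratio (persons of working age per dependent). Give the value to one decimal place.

Support ratio = 286,037 / (53,450 + 82,524) = 286,037 / 135,974 = 2.1

Support ratio: 2.1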